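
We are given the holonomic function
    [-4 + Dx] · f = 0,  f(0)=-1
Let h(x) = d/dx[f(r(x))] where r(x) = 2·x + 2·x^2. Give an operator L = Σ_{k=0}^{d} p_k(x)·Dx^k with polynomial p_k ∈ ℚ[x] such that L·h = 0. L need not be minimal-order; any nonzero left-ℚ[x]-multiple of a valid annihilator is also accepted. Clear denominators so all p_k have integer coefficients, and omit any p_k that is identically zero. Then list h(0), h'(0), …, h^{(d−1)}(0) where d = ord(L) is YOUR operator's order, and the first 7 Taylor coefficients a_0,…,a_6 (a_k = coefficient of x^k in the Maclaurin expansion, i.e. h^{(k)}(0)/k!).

L = (10 + 32·x + 32·x^2) + (-1 - 2·x)·Dx  (order 1).
h: a_k = -8, -80, -448, -5504/3, -18176/3, -255488/15, -378880/9, …
ICs: h(0) = -8.

f: a_k = -1, -4, -8, -32/3, -32/3, -128/15, -256/45, …
Substitute x→r, Dx→(1/r')Dx; clear ⇒ L₀.
h₀' ⇒ L via d/dx closure of L₀.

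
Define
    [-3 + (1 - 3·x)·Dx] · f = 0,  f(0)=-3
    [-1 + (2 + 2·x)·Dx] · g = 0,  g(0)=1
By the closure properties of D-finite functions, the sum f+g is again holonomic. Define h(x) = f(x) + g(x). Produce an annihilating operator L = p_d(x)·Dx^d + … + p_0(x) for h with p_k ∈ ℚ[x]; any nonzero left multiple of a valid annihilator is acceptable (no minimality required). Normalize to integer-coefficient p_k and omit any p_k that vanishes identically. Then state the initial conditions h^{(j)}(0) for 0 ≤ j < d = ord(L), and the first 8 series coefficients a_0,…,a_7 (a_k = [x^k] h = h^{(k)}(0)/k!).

L = (-39 - 27·x) + (73 + 138·x + 81·x^2)·Dx + (-10 + 2·x + 66·x^2 + 54·x^3)·Dx^2  (order 2).
h: a_k = -2, -17/2, -217/8, -1295/16, -31109/128, -186617/256, -2239509/1024, -13436895/2048, …
ICs: h(0) = -2, h′(0) = -17/2.

f: a_k = -3, -9, -27, -81, -243, -729, -2187, -6561, …
g: a_k = 1, 1/2, -1/8, 1/16, -5/128, 7/256, -21/1024, 33/2048, …
Weyl lclm of L_f,L_g ⇒ L₀ (ord ≤ 2).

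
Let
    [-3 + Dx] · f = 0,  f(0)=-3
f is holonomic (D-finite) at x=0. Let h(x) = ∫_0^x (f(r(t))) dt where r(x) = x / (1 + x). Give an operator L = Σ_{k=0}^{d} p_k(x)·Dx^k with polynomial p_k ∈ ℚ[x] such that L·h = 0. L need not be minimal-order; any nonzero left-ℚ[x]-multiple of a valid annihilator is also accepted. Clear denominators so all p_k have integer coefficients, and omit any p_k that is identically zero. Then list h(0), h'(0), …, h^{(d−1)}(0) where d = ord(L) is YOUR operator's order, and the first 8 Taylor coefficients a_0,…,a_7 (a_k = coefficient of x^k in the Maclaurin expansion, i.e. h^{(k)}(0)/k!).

L = -3·Dx + (1 + 2·x + x^2)·Dx^2  (order 2).
h: a_k = 0, -3, -9/2, -3/2, 9/8, -9/40, -21/80, 207/560, …
ICs: h(0) = 0, h′(0) = -3.

f: a_k = -3, -9, -27/2, -27/2, -81/8, -243/40, -243/80, -729/560, …
h₀=f(r): pull back L_f along r ⇒ L₀.
∫: right-multiply L₀ by Dx.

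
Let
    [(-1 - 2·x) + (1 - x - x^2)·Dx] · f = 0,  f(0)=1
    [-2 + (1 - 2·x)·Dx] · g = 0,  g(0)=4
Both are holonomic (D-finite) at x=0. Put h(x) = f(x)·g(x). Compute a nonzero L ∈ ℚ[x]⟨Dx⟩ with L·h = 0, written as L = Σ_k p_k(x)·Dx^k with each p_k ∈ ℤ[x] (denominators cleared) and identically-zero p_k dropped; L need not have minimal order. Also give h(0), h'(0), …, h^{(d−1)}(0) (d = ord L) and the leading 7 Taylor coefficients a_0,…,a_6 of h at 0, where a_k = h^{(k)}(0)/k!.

L = (-3 + 2·x + 6·x^2) + (1 - 3·x + x^2 + 2·x^3)·Dx  (order 1).
h: a_k = 4, 12, 32, 76, 172, 376, 804, …
ICs: h(0) = 4.

f: a_k = 1, 1, 2, 3, 5, 8, 13, …
g: a_k = 4, 8, 16, 32, 64, 128, 256, …
h₀=f·g: eliminate ⇒ L₀, order ≤ 1·1.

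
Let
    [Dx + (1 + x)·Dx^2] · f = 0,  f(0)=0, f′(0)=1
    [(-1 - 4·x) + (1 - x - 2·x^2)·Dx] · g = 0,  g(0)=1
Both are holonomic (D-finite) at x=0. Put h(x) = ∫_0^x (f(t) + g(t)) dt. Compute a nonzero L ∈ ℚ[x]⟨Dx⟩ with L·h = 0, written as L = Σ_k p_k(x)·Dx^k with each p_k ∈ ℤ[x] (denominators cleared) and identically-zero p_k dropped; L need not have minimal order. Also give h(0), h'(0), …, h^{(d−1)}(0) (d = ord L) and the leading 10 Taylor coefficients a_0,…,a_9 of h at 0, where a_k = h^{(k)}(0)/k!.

L = (-42 - 144·x - 144·x^2 - 96·x^3)·Dx^2 + (-28 - 172·x - 312·x^2 - 328·x^3 - 160·x^4)·Dx^3 + (7 + 14·x - 5·x^2 - 56·x^3 - 76·x^4 - 32·x^5)·Dx^4  (order 4).
h: a_k = 0, 1, 1, 5/6, 4/3, 43/20, 53/15, 257/42, 149/14, 1367/72, …
ICs: h(0) = 0, h′(0) = 1, h′′(0) = 2, h′′′(0) = 5.

f: a_k = 0, 1, -1/2, 1/3, -1/4, 1/5, -1/6, 1/7, -1/8, 1/9, …
g: a_k = 1, 1, 3, 5, 11, 21, 43, 85, 171, 341, …
f+g: L₀ = lclm(L_f,L_g), ord ≤ 2+1.
Integrate: L := L₀·Dx.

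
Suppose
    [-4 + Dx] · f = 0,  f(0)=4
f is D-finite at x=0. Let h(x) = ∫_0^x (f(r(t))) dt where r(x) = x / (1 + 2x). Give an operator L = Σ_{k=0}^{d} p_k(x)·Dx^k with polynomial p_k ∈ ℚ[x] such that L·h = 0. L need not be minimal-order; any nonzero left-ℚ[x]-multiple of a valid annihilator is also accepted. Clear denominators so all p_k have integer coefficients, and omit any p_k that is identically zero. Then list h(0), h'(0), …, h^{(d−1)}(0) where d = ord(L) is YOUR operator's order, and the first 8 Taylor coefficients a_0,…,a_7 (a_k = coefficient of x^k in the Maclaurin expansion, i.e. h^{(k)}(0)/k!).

L = -4·Dx + (1 + 4·x + 4·x^2)·Dx^2  (order 2).
h: a_k = 0, 4, 8, 0, -16/3, 128/15, -128/15, 1024/315, …
ICs: h(0) = 0, h′(0) = 4.

f: a_k = 4, 16, 32, 128/3, 128/3, 512/15, 1024/45, 4096/315, …
h₀=f(r): pull back L_f along r ⇒ L₀.
h=∫₀ˣh₀: take L = L₀·Dx.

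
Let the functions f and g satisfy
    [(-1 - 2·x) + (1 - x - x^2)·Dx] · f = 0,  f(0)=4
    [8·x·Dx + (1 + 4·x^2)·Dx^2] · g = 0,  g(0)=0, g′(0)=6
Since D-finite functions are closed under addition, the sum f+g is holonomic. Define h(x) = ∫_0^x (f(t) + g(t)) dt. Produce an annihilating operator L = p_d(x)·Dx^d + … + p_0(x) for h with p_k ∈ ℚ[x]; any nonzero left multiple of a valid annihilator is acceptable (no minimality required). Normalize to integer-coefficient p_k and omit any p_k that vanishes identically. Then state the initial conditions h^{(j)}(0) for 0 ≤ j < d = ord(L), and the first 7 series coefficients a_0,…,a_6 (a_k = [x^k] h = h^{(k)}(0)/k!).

L = (-16 + 64·x + 400·x^2 + 576·x^3 + 696·x^4 + 96·x^6)·Dx^2 + (13 + 24·x + 22·x^2 + 204·x^3 + 548·x^4 + 488·x^5 + 48·x^6 + 96·x^7)·Dx^3 + (-2 - 5·x - 14·x^2 + 2·x^3 - 13·x^4 + 92·x^5 + 48·x^6 + 16·x^7 + 16·x^8)·Dx^4  (order 4).
h: a_k = 0, 4, 5, 8/3, 1, 4, 128/15, …
ICs: h(0) = 0, h′(0) = 4, h′′(0) = 10, h′′′(0) = 16.

f: a_k = 4, 4, 8, 12, 20, 32, 52, …
g: a_k = 0, 6, 0, -8, 0, 96/5, 0, …
f+g: L₀ = lclm(L_f,L_g), ord ≤ 1+2.
h=∫₀ˣh₀: take L = L₀·Dx.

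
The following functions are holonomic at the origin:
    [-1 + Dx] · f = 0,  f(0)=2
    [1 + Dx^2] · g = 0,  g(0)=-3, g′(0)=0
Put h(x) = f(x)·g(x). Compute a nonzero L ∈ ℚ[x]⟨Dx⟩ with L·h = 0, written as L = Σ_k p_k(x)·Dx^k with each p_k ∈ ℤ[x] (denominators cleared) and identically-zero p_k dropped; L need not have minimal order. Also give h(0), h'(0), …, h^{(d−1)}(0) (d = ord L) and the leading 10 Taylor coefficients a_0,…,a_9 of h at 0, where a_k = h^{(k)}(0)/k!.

f: a_k = 2, 2, 1, 1/3, 1/12, 1/60, 1/360, 1/2520, 1/20160, 1/181440, …
g: a_k = -3, 0, 3/2, 0, -1/8, 0, 1/240, 0, -1/13440, 0, …
Product ⇒ symmetric product L₀, ord ≤ 2.
L = 2 - 2·Dx + Dx^2  (order 2).
h: a_k = -6, -6, 0, 2, 1, 1/5, 0, -1/105, -1/420, -1/3780, …
ICs: h(0) = -6, h′(0) = -6.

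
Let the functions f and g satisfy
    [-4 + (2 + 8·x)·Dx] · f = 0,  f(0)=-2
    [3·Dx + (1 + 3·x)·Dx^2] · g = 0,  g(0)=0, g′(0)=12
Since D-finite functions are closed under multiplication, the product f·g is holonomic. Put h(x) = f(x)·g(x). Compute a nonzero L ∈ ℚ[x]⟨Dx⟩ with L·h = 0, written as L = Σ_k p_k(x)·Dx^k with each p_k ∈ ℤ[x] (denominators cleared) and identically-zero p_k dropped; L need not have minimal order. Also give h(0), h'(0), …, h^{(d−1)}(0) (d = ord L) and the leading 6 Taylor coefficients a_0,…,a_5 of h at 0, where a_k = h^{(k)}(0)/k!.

f: a_k = -2, -4, 4, -8, 20, -56, …
g: a_k = 0, 12, -18, 36, -81, 972/5, …
Sym-product of L_f,L_g gives L₀ (≤ ord 2).
L = (6 + 12·x) + (-1 - 4·x)·Dx + (1 + 11·x + 40·x^2 + 48·x^3)·Dx^2  (order 2).
h: a_k = 0, -24, -12, 48, -150, 2316/5, …
ICs: h(0) = 0, h′(0) = -24.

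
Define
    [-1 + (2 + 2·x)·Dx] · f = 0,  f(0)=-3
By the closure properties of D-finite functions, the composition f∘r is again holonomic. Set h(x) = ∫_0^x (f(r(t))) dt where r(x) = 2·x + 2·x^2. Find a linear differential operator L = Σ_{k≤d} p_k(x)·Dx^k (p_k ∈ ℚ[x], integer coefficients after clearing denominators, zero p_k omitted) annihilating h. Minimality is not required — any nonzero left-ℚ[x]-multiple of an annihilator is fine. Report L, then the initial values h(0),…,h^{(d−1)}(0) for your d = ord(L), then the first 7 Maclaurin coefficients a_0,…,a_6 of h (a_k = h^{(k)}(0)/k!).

f: a_k = -3, -3/2, 3/8, -3/16, 15/128, -21/256, 63/1024, …
h₀=f(r): pull back L_f along r ⇒ L₀.
∫: right-multiply L₀ by Dx.
L = (-1 - 2·x)·Dx + (1 + 2·x + 2·x^2)·Dx^2  (order 2).
h: a_k = 0, -3, -3/2, -1/2, 3/8, -9/40, 1/16, …
ICs: h(0) = 0, h′(0) = -3.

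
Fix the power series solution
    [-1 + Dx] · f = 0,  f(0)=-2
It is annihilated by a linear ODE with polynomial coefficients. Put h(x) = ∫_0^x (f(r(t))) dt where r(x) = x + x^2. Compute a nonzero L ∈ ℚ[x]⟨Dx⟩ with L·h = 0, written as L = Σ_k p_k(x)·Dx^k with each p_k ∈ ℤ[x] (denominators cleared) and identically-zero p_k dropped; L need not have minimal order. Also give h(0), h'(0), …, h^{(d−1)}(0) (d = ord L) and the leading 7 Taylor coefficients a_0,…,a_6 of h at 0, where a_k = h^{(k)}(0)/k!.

L = (-1 - 2·x)·Dx + Dx^2  (order 2).
h: a_k = 0, -2, -1, -1, -7/12, -5/12, -9/40, …
ICs: h(0) = 0, h′(0) = -2.

f: a_k = -2, -2, -1, -1/3, -1/12, -1/60, -1/360, …
h₀=f(r): pull back L_f along r ⇒ L₀.
∫: right-multiply L₀ by Dx.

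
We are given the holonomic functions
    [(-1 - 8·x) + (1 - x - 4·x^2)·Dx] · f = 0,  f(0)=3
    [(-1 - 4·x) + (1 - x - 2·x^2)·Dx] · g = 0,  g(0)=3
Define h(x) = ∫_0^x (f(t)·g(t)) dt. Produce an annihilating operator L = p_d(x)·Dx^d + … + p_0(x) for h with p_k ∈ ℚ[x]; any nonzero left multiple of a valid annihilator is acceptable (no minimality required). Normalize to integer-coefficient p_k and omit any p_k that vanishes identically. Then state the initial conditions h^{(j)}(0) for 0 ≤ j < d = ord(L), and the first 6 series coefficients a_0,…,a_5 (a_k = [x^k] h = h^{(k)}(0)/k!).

L = (-2 - 10·x + 18·x^2 + 32·x^3)·Dx + (1 - 2·x - 5·x^2 + 6·x^3 + 8·x^4)·Dx^2  (order 2).
h: a_k = 0, 9, 9, 27, 99/2, 621/5, …
ICs: h(0) = 0, h′(0) = 9.

f: a_k = 3, 3, 15, 27, 87, 195, …
g: a_k = 3, 3, 9, 15, 33, 63, …
L₀ := L_f ⊗_s L_g (sym. prod.), ord ≤ 1.
∫: right-multiply L₀ by Dx.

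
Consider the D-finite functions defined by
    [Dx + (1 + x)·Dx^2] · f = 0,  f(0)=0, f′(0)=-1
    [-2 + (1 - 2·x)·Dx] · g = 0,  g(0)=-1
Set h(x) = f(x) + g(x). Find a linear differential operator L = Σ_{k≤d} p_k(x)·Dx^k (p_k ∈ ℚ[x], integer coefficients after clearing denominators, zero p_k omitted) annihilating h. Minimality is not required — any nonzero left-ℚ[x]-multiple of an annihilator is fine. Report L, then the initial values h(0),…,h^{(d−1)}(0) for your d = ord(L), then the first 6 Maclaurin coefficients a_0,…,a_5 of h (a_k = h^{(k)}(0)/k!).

f: a_k = 0, -1, 1/2, -1/3, 1/4, -1/5, …
g: a_k = -1, -2, -4, -8, -16, -32, …
L₀ := lclm(L_f,L_g); ord L₀ ≤ 2+1.
L = (-32 - 8·x)·Dx + (-22 - 56·x - 16·x^2)·Dx^2 + (5 - 3·x - 12·x^2 - 4·x^3)·Dx^3  (order 3).
h: a_k = -1, -3, -7/2, -25/3, -63/4, -161/5, …
ICs: h(0) = -1, h′(0) = -3, h′′(0) = -7.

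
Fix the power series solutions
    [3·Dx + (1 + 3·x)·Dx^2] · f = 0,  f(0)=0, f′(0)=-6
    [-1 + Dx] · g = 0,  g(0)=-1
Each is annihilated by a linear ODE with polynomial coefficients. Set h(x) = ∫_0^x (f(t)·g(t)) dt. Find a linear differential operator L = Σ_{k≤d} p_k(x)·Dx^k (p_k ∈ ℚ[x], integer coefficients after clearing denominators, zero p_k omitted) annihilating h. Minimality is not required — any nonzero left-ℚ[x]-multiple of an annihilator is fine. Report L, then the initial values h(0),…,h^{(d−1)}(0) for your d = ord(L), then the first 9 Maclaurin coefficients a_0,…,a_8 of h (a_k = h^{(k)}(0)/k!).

f: a_k = 0, -6, 9, -18, 81/2, -486/5, 243, -4374/7, 6561/4, …
g: a_k = -1, -1, -1/2, -1/6, -1/24, -1/120, -1/720, -1/5040, -1/40320, …
h₀=f·g: eliminate ⇒ L₀, order ≤ 2·1.
h=∫₀ˣh₀: take L = L₀·Dx.
L = (-2 + 3·x)·Dx + (1 - 6·x)·Dx^2 + (1 + 3·x)·Dx^3  (order 3).
h: a_k = 0, 0, 3, -1, 3, -26/5, 1289/120, -1307/56, 44561/840, …
ICs: h(0) = 0, h′(0) = 0, h′′(0) = 6.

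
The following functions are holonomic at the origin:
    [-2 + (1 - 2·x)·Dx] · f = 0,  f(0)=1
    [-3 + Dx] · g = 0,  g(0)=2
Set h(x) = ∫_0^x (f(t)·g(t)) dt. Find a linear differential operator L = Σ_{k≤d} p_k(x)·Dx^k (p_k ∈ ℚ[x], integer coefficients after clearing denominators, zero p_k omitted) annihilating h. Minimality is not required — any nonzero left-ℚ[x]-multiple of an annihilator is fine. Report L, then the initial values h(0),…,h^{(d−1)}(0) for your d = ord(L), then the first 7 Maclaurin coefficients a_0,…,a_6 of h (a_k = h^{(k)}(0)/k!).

L = (5 - 6·x)·Dx + (-1 + 2·x)·Dx^2  (order 2).
h: a_k = 0, 2, 5, 29/3, 67/4, 563/20, 5711/120, …
ICs: h(0) = 0, h′(0) = 2.

f: a_k = 1, 2, 4, 8, 16, 32, 64, …
g: a_k = 2, 6, 9, 9, 27/4, 81/20, 81/40, …
Sym-product of L_f,L_g gives L₀ (≤ ord 1).
h=∫h₀ ⇒ L = L₀·Dx.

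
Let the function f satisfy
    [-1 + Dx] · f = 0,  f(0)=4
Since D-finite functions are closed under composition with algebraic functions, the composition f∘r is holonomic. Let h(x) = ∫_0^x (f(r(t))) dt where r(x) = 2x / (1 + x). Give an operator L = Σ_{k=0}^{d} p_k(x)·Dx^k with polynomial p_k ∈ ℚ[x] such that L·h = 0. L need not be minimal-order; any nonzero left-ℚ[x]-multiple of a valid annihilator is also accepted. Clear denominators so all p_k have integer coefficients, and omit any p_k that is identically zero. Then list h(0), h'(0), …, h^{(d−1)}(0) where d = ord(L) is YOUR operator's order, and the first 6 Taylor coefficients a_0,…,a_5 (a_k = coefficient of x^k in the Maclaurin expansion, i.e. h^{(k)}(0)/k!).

f: a_k = 4, 4, 2, 2/3, 1/6, 1/30, …
f∘r: x↦r, Dx↦Dx/r' in L_f ⇒ L₀.
h=∫h₀ ⇒ L = L₀·Dx.
L = -2·Dx + (1 + 2·x + x^2)·Dx^2  (order 2).
h: a_k = 0, 4, 4, 0, -2/3, 8/15, …
ICs: h(0) = 0, h′(0) = 4.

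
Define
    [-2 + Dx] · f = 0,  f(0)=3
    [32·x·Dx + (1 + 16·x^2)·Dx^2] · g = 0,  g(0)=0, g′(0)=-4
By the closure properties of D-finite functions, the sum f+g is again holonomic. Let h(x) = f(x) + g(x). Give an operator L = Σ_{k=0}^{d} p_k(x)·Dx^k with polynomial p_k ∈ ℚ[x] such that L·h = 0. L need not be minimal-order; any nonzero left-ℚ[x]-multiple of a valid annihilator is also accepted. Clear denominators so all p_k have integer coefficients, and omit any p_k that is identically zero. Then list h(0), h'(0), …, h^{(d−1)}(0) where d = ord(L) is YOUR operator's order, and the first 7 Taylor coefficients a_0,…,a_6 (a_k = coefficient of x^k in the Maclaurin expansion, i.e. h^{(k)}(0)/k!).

f: a_k = 3, 6, 6, 4, 2, 4/5, 4/15, …
g: a_k = 0, -4, 0, 64/3, 0, -1024/5, 0, …
Sum ⇒ L₀ = lclm(L_f,L_g) in ℚ(x)⟨Dx⟩.
L = (32 - 64·x - 1536·x^2 - 1024·x^3)·Dx + (-18 + 704·x^2 - 512·x^4)·Dx^2 + (1 + 16·x + 32·x^2 + 256·x^3 + 256·x^4)·Dx^3  (order 3).
h: a_k = 3, 2, 6, 76/3, 2, -204, 4/15, …
ICs: h(0) = 3, h′(0) = 2, h′′(0) = 12.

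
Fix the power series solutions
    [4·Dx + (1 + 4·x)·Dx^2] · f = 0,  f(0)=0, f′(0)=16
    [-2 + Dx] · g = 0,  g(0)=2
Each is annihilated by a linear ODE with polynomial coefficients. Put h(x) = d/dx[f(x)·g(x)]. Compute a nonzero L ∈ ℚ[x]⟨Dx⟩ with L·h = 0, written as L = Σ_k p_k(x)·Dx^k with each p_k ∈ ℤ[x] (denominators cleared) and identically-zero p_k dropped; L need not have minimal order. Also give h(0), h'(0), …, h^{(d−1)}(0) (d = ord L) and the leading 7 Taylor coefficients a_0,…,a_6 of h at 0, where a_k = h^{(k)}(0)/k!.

f: a_k = 0, 16, -32, 256/3, -256, 4096/5, -8192/3, …
g: a_k = 2, 4, 4, 8/3, 4/3, 8/15, 8/45, …
Product ⇒ symmetric product L₀, ord ≤ 2.
h=h₀': d/dx-closure on L₀ ⇒ L.
L = (20 - 32·x + 64·x^2) + (-8 + 16·x - 64·x^2)·Dx + (-1 + 16·x^2)·Dx^2  (order 2).
h: a_k = 32, 0, 320, -1024, 13376/3, -54272/3, 3306112/45, …
ICs: h(0) = 32, h′(0) = 0.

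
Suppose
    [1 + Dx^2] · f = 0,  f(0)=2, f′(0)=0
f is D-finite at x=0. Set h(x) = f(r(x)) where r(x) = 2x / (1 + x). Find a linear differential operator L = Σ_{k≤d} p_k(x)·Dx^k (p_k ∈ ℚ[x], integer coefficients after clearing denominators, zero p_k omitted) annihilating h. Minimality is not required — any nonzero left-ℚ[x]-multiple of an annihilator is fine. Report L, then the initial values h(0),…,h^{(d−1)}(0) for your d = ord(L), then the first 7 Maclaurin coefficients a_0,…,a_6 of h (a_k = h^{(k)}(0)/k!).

L = 4 + (2 + 6·x + 6·x^2 + 2·x^3)·Dx + (1 + 4·x + 6·x^2 + 4·x^3 + x^4)·Dx^2  (order 2).
h: a_k = 2, 0, -4, 8, -32/3, 32/3, -308/45, …
ICs: h(0) = 2, h′(0) = 0.

f: a_k = 2, 0, -1, 0, 1/12, 0, -1/360, …
h₀=f(r): pull back L_f along r ⇒ L₀.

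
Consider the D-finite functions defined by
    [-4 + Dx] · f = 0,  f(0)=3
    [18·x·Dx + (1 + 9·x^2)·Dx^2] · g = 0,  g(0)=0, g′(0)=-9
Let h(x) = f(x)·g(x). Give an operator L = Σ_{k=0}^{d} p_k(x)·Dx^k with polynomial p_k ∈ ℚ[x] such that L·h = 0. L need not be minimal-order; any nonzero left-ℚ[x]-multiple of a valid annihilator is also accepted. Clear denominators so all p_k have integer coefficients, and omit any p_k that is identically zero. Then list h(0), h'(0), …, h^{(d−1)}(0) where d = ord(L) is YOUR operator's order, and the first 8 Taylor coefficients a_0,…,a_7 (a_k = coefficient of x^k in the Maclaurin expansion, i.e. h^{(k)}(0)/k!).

f: a_k = 3, 12, 24, 32, 32, 128/5, 256/15, 1024/105, …
g: a_k = 0, -9, 0, 27, 0, -729/5, 0, 6561/7, …
L₀ := L_f ⊗_s L_g (sym. prod.), ord ≤ 2.
L = (16 - 72·x + 144·x^2) + (-8 + 18·x - 72·x^2)·Dx + (1 + 9·x^2)·Dx^2  (order 2).
h: a_k = 0, -27, -108, -135, 36, -387/5, -1116, 807/35, …
ICs: h(0) = 0, h′(0) = -27.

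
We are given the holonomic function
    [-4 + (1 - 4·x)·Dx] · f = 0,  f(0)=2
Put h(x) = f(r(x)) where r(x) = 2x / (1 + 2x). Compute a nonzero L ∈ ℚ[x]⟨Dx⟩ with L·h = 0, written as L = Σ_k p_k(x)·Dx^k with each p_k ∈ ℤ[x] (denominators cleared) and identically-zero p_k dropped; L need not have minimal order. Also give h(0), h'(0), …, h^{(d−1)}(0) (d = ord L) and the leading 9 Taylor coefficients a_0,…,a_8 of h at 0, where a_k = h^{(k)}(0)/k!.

f: a_k = 2, 8, 32, 128, 512, 2048, 8192, 32768, 131072, …
h₀=f(r): pull back L_f along r ⇒ L₀.
L = 8 + (-1 + 4·x + 12·x^2)·Dx  (order 1).
h: a_k = 2, 16, 96, 576, 3456, 20736, 124416, 746496, 4478976, …
ICs: h(0) = 2.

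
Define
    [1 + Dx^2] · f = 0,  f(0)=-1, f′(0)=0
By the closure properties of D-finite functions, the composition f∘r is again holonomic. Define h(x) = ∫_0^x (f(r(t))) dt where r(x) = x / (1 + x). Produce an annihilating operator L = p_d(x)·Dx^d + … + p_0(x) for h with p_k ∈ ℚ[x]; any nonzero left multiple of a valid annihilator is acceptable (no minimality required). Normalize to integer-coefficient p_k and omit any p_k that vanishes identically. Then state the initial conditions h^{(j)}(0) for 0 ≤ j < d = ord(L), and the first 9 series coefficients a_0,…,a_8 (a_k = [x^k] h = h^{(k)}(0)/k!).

f: a_k = -1, 0, 1/2, 0, -1/24, 0, 1/720, 0, -1/40320, …
Change of var in L_f (x↦r) gives L₀.
Integrate: L := L₀·Dx.
L = Dx + (2 + 6·x + 6·x^2 + 2·x^3)·Dx^2 + (1 + 4·x + 6·x^2 + 4·x^3 + x^4)·Dx^3  (order 3).
h: a_k = 0, -1, 0, 1/6, -1/4, 7/24, -11/36, 1501/5040, -87/320, …
ICs: h(0) = 0, h′(0) = -1, h′′(0) = 0.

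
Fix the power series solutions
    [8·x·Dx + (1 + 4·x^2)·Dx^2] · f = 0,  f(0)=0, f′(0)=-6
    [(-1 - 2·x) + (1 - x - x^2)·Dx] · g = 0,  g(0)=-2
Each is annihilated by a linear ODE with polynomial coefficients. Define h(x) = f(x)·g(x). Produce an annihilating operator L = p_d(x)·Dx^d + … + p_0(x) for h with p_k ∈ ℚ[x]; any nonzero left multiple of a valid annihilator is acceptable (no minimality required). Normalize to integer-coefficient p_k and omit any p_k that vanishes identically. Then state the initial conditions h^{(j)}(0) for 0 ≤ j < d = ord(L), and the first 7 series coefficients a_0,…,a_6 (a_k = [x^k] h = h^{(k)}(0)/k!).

f: a_k = 0, -6, 0, 8, 0, -96/5, 0, …
g: a_k = -2, -2, -4, -6, -10, -16, -26, …
Product ⇒ symmetric product L₀, ord ≤ 2.
L = (2 + 8·x + 24·x^2) + (2 - 4·x + 16·x^2 + 24·x^3)·Dx + (-1 + x - 3·x^2 + 4·x^3 + 4·x^4)·Dx^2  (order 2).
h: a_k = 0, 12, 12, 8, 20, 332/5, 432/5, …
ICs: h(0) = 0, h′(0) = 12.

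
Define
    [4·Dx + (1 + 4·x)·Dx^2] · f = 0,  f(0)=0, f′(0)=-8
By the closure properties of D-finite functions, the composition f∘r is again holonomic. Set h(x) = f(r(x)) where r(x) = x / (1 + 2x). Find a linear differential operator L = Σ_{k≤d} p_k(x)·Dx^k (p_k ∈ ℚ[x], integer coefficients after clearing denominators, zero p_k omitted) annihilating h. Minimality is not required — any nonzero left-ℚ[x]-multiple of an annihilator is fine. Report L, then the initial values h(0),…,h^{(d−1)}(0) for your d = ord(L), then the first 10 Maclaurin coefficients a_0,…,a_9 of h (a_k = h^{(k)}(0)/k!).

L = (8 + 24·x)·Dx + (1 + 8·x + 12·x^2)·Dx^2  (order 2).
h: a_k = 0, -8, 32, -416/3, 640, -15488/5, 46592/3, -559616/7, 419840, -20154368/9, …
ICs: h(0) = 0, h′(0) = -8.

f: a_k = 0, -8, 16, -128/3, 128, -2048/5, 4096/3, -32768/7, 16384, -524288/9, …
L₀ from L_f via x↦r, Dx↦r'^{-1}Dx.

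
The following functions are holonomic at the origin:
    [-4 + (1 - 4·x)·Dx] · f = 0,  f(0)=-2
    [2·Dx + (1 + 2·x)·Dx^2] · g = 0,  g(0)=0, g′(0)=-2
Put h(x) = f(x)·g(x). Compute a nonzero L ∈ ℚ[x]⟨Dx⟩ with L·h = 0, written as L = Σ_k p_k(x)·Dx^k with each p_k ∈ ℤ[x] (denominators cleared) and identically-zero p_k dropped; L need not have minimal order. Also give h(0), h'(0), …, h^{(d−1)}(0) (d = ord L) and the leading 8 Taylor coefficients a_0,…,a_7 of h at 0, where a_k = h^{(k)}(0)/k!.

L = 8 + (6 + 24·x)·Dx + (-1 + 2·x + 8·x^2)·Dx^2  (order 2).
h: a_k = 0, 4, 12, 160/3, 616/3, 12512/15, 16576/5, 465408/35, …
ICs: h(0) = 0, h′(0) = 4.

f: a_k = -2, -8, -32, -128, -512, -2048, -8192, -32768, …
g: a_k = 0, -2, 2, -8/3, 4, -32/5, 32/3, -128/7, …
Sym-product of L_f,L_g gives L₀ (≤ ord 2).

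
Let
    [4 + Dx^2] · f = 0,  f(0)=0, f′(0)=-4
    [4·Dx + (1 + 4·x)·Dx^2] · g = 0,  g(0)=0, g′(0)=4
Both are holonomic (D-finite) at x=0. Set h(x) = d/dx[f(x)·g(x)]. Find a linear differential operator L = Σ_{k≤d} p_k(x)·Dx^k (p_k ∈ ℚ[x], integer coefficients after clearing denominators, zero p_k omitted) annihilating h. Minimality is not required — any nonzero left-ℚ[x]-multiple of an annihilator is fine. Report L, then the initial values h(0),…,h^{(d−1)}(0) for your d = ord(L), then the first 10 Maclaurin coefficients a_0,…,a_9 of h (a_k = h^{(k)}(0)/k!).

f: a_k = 0, -4, 0, 8/3, 0, -8/15, 0, 16/315, 0, -8/2835, …
g: a_k = 0, 4, -8, 64/3, -64, 1024/5, -2048/3, 16384/7, -8192, 262144/9, …
f·g: L₀ = L_f ⊗_s L_g, ord ≤ 2·2.
Differentiate: ansatz ord ≤ ord L₀ ⇒ L.
L = (-832 - 992·x - 5568·x^2 - 12288·x^3 - 2048·x^4 + 24576·x^5 + 16384·x^6) + (-264 - 1568·x - 2560·x^2 + 10240·x^4 + 8192·x^5)·Dx + (-220 - 368·x - 1760·x^2 - 3072·x^3 + 2048·x^4 + 12288·x^5 + 8192·x^6)·Dx^2 + (-66 - 392·x - 640·x^2 + 2560·x^4 + 2048·x^5)·Dx^3 + (-3 - 30·x - 92·x^2 + 640·x^4 + 1536·x^5 + 1024·x^6)·Dx^4  (order 4).
h: a_k = 0, -32, 96, -896/3, 3520/3, -13760/3, 269248/15, -22244864/315, 9759104/35, -3129133376/2835, …
ICs: h(0) = 0, h′(0) = -32, h′′(0) = 192, h′′′(0) = -1792.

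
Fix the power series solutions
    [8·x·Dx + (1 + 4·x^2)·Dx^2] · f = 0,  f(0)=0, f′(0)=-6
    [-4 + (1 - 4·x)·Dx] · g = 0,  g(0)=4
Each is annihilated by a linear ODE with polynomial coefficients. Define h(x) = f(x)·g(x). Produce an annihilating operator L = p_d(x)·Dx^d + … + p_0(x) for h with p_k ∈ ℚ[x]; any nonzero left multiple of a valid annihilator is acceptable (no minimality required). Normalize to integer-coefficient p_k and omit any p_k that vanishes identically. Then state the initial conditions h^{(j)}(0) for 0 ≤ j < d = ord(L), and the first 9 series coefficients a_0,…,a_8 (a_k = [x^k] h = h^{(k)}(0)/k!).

L = 32·x + (8 - 8·x + 64·x^2)·Dx + (-1 + 4·x - 4·x^2 + 16·x^3)·Dx^2  (order 2).
h: a_k = 0, -24, -96, -352, -1408, -28544/5, -114176/5, -3189248/35, -12756992/35, …
ICs: h(0) = 0, h′(0) = -24.

f: a_k = 0, -6, 0, 8, 0, -96/5, 0, 384/7, 0, …
g: a_k = 4, 16, 64, 256, 1024, 4096, 16384, 65536, 262144, …
Sym-product of L_f,L_g gives L₀ (≤ ord 2).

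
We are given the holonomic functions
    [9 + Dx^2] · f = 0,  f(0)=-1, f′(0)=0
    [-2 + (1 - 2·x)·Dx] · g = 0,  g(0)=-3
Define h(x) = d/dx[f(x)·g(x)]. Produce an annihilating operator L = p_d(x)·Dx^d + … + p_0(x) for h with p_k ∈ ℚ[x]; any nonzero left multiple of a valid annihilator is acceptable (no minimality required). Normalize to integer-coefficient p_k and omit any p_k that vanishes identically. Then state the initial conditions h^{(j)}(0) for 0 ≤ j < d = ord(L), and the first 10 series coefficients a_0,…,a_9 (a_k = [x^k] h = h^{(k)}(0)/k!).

L = (1 - 36·x + 36·x^2) + (-4 + 8·x)·Dx + (1 - 4·x + 4·x^2)·Dx^2  (order 2).
h: a_k = 6, -3, -9, 33/2, 165/4, 3231/40, 7539/40, 48687/112, 438183/448, 9735213/4480, …
ICs: h(0) = 6, h′(0) = -3.

f: a_k = -1, 0, 9/2, 0, -27/8, 0, 81/80, 0, -729/4480, 0, …
g: a_k = -3, -6, -12, -24, -48, -96, -192, -384, -768, -1536, …
Sym-product of L_f,L_g gives L₀ (≤ ord 2).
h₀' ⇒ L via d/dx closure of L₀.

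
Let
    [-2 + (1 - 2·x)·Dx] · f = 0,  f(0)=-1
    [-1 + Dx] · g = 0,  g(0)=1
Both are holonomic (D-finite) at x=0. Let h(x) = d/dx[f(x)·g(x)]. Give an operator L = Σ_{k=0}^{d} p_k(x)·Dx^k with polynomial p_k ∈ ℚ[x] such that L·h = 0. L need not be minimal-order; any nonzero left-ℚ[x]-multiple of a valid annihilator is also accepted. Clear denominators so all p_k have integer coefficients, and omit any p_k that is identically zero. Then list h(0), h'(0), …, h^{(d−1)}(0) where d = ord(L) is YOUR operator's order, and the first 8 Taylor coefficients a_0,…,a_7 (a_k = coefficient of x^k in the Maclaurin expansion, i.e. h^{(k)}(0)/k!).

f: a_k = -1, -2, -4, -8, -16, -32, -64, -128, …
g: a_k = 1, 1, 1/2, 1/6, 1/24, 1/120, 1/720, 1/5040, …
f·g: L₀ = L_f ⊗_s L_g, ord ≤ 1·1.
Differentiate: ansatz ord ≤ ord L₀ ⇒ L.
L = (13 - 12·x + 4·x^2) + (-3 + 8·x - 4·x^2)·Dx  (order 1).
h: a_k = -3, -13, -79/2, -211/2, -6331/24, -75973/120, -354541/240, -17017969/5040, …
ICs: h(0) = -3.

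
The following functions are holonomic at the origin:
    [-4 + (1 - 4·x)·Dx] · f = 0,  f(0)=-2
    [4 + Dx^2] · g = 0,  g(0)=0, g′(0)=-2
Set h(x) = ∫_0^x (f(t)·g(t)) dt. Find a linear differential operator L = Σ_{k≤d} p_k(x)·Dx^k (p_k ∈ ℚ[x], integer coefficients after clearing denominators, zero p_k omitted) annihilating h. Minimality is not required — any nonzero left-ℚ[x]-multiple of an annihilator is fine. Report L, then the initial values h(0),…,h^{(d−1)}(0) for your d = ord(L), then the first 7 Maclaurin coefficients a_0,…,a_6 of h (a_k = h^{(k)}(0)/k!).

f: a_k = -2, -8, -32, -128, -512, -2048, -8192, …
g: a_k = 0, -2, 0, 4/3, 0, -4/15, 0, …
f·g: L₀ = L_f ⊗_s L_g, ord ≤ 1·2.
∫: right-multiply L₀ by Dx.
L = (-4 + 16·x)·Dx + 8·Dx^2 + (-1 + 4·x)·Dx^3  (order 3).
h: a_k = 0, 0, 2, 16/3, 46/3, 736/15, 7364/45, …
ICs: h(0) = 0, h′(0) = 0, h′′(0) = 4.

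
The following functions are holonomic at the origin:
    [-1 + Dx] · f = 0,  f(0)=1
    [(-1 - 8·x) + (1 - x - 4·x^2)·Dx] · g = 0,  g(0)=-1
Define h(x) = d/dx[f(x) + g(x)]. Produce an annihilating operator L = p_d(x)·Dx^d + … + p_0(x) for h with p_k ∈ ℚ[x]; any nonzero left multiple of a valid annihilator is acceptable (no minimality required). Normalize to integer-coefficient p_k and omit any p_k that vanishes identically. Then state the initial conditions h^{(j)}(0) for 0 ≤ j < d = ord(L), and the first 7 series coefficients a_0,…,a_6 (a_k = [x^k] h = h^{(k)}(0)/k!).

f: a_k = 1, 1, 1/2, 1/6, 1/24, 1/120, 1/720, …
g: a_k = -1, -1, -5, -9, -29, -65, -181, …
f+g: L₀ = lclm(L_f,L_g), ord ≤ 1+1.
h=h₀': d/dx-closure on L₀ ⇒ L.
L = (44 + 466·x + 544·x^2 + 1728·x^3 + 384·x^4) + (-53 - 474·x - 599·x^2 - 1584·x^3 + 80·x^4 + 128·x^5)·Dx + (9 + 8·x + 55·x^2 - 144·x^3 - 464·x^4 - 128·x^5)·Dx^2  (order 2).
h: a_k = 0, -9, -53/2, -695/6, -7799/24, -130319/120, -2222639/720, …
ICs: h(0) = 0, h′(0) = -9.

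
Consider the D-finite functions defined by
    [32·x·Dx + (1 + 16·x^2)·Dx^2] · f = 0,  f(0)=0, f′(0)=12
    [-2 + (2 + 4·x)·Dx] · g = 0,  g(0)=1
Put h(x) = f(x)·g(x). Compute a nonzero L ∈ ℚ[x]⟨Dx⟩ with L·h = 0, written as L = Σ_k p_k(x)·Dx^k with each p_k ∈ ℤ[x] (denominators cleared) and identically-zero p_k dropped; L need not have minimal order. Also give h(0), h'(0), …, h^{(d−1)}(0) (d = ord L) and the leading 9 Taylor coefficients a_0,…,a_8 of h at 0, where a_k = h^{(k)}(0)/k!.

L = (3 - 32·x - 16·x^2) + (-2 + 28·x + 96·x^2 + 64·x^3)·Dx + (1 + 4·x + 20·x^2 + 64·x^3 + 64·x^4)·Dx^2  (order 2).
h: a_k = 0, 12, 12, -70, -58, 6389/10, 5929/10, -1022653/140, -944407/140, …
ICs: h(0) = 0, h′(0) = 12.

f: a_k = 0, 12, 0, -64, 0, 3072/5, 0, -49152/7, 0, …
g: a_k = 1, 1, -1/2, 1/2, -5/8, 7/8, -21/16, 33/16, -429/128, …
f·g: L₀ = L_f ⊗_s L_g, ord ≤ 2·1.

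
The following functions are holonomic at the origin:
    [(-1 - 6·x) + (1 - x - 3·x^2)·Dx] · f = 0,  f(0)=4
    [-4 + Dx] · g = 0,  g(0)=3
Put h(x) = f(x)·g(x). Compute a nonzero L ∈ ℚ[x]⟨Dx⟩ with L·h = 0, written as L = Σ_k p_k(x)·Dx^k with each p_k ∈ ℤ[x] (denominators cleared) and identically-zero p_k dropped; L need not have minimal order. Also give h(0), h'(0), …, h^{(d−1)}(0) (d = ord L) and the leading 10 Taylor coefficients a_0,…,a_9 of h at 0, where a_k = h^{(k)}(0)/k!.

f: a_k = 4, 4, 16, 28, 76, 160, 388, 868, 2032, 4636, …
g: a_k = 3, 12, 24, 32, 32, 128/5, 256/15, 1024/105, 512/105, 2048/945, …
L₀ := L_f ⊗_s L_g (sym. prod.), ord ≤ 1.
L = (5 + 2·x - 12·x^2) + (-1 + x + 3·x^2)·Dx  (order 1).
h: a_k = 12, 60, 192, 500, 1204, 14032/5, 19460/3, 1569212/105, 722912/21, 74907956/945, …
ICs: h(0) = 12.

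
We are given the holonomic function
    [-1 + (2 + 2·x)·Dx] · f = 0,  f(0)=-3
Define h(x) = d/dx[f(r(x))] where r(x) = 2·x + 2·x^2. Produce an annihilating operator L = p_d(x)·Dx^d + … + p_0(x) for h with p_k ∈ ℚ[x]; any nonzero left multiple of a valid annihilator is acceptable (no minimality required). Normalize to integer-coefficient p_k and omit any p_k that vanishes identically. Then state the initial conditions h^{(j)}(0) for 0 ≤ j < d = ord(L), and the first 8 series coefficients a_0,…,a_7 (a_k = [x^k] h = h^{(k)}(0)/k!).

L = 1 + (-1 - 4·x - 6·x^2 - 4·x^3)·Dx  (order 1).
h: a_k = -3, -3, 9/2, -9/2, 15/8, 27/8, -147/16, 183/16, …
ICs: h(0) = -3.

f: a_k = -3, -3/2, 3/8, -3/16, 15/128, -21/256, 63/1024, -99/2048, …
h₀=f(r): pull back L_f along r ⇒ L₀.
h=h₀': d/dx-closure on L₀ ⇒ L.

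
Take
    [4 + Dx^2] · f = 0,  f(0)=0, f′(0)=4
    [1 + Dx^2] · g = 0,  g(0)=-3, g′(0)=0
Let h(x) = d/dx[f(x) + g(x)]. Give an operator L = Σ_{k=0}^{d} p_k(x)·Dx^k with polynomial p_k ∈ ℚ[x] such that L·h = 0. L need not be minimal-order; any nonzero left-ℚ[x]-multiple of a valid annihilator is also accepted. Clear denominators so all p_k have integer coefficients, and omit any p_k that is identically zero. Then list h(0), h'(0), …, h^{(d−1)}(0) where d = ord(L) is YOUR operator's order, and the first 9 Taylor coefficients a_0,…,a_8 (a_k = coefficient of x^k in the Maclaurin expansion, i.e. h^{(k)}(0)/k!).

L = 4 + 5·Dx^2 + Dx^4  (order 4).
h: a_k = 4, 3, -8, -1/2, 8/3, 1/40, -16/45, -1/1680, 8/315, …
ICs: h(0) = 4, h′(0) = 3, h′′(0) = -16, h′′′(0) = -3.

f: a_k = 0, 4, 0, -8/3, 0, 8/15, 0, -16/315, 0, …
g: a_k = -3, 0, 3/2, 0, -1/8, 0, 1/240, 0, -1/13440, …
f+g: L₀ = lclm(L_f,L_g), ord ≤ 2+2.
Differentiate: ansatz ord ≤ ord L₀ ⇒ L.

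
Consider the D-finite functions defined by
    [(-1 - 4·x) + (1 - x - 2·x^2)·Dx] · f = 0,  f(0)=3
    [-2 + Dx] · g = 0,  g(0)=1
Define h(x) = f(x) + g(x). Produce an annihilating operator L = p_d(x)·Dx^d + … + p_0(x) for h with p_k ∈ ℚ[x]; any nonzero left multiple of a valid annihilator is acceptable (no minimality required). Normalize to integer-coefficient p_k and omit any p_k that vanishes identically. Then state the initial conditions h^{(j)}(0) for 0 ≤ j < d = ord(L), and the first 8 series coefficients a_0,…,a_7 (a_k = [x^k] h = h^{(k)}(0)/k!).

f: a_k = 3, 3, 9, 15, 33, 63, 129, 255, …
g: a_k = 1, 2, 2, 4/3, 2/3, 4/15, 4/45, 8/315, …
L₀ := lclm(L_f,L_g); ord L₀ ≤ 1+1.
L = (-8 - 12·x - 72·x^2 - 32·x^3) + (2 + 20·x + 36·x^2 - 16·x^3 - 16·x^4)·Dx + (1 - 7·x + 16·x^3 + 8·x^4)·Dx^2  (order 2).
h: a_k = 4, 5, 11, 49/3, 101/3, 949/15, 5809/45, 80333/315, …
ICs: h(0) = 4, h′(0) = 5.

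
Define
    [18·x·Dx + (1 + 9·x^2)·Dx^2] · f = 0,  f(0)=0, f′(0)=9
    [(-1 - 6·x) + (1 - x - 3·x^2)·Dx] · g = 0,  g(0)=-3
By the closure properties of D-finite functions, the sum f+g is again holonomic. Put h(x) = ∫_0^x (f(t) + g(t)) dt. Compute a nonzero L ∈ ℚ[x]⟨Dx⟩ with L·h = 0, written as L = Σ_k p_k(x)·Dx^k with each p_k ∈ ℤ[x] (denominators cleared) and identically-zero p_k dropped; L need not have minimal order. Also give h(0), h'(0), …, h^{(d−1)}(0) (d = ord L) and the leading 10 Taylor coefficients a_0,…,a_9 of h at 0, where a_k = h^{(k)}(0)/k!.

L = (72 - 288·x - 4428·x^2 - 9720·x^3 - 33534·x^4 - 13122·x^6)·Dx^2 + (-30 - 180·x - 144·x^2 - 1728·x^3 - 9153·x^4 - 23814·x^5 - 2187·x^6 - 13122·x^7)·Dx^3 + (4 + 14·x + 114·x^2 - 36·x^3 + 459·x^4 - 1539·x^5 - 2430·x^6 - 729·x^7 - 2187·x^8)·Dx^4  (order 4).
h: a_k = 0, -3, 3, -4, -12, -57/5, 43/10, -291/7, -5559/28, -508/3, …
ICs: h(0) = 0, h′(0) = -3, h′′(0) = 6, h′′′(0) = -24.

f: a_k = 0, 9, 0, -27, 0, 729/5, 0, -6561/7, 0, 6561, …
g: a_k = -3, -3, -12, -21, -57, -120, -291, -651, -1524, -3477, …
f+g: L₀ = lclm(L_f,L_g), ord ≤ 2+1.
h=∫₀ˣh₀: take L = L₀·Dx.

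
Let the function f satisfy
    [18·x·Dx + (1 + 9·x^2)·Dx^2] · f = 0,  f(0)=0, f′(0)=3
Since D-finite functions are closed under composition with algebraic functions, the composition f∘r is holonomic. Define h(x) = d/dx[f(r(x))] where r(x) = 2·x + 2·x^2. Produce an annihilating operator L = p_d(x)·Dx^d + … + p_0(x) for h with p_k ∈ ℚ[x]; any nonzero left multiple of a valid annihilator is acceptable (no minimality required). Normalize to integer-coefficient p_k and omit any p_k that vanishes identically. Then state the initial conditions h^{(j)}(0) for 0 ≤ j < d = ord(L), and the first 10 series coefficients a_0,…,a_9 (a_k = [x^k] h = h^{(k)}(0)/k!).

L = (-2 + 72·x + 288·x^2 + 432·x^3 + 216·x^4) + (1 + 2·x + 36·x^2 + 144·x^3 + 180·x^4 + 72·x^5)·Dx  (order 1).
h: a_k = 6, 12, -216, -864, 6696, 46224, -171072, -2115072, 2589408, 86795712, …
ICs: h(0) = 6.

f: a_k = 0, 3, 0, -9, 0, 243/5, 0, -2187/7, 0, 2187, …
L₀ from L_f via x↦r, Dx↦r'^{-1}Dx.
h₀' ⇒ L via d/dx closure of L₀.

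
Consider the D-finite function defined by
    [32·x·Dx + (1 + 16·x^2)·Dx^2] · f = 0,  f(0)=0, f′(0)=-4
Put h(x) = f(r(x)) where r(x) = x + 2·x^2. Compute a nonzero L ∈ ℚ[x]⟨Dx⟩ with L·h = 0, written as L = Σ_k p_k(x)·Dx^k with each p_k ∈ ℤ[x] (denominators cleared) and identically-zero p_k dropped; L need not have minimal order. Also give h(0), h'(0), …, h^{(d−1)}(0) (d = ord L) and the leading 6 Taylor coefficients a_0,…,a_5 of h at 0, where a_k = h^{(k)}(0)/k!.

L = (-4 + 32·x + 256·x^2 + 768·x^3 + 768·x^4)·Dx + (1 + 4·x + 16·x^2 + 128·x^3 + 320·x^4 + 256·x^5)·Dx^2  (order 2).
h: a_k = 0, -4, -8, 64/3, 128, 256/5, …
ICs: h(0) = 0, h′(0) = -4.

f: a_k = 0, -4, 0, 64/3, 0, -1024/5, …
L₀ from L_f via x↦r, Dx↦r'^{-1}Dx.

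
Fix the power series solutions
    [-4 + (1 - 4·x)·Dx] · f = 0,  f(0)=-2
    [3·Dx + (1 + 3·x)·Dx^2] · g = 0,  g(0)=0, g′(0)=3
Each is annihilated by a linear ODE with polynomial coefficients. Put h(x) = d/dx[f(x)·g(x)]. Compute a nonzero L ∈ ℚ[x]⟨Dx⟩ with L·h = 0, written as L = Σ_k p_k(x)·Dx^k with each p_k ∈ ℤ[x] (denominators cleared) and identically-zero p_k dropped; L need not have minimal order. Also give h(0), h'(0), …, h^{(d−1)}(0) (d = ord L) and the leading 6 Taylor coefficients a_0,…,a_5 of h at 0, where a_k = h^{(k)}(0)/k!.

L = 48 + (6 + 60·x)·Dx + (-1 + x + 12·x^2)·Dx^2  (order 2).
h: a_k = -6, -30, -234, -1086, -5916, -134694/5, …
ICs: h(0) = -6, h′(0) = -30.

f: a_k = -2, -8, -32, -128, -512, -2048, …
g: a_k = 0, 3, -9/2, 9, -81/4, 243/5, …
Product ⇒ symmetric product L₀, ord ≤ 2.
h₀' ⇒ L via d/dx closure of L₀.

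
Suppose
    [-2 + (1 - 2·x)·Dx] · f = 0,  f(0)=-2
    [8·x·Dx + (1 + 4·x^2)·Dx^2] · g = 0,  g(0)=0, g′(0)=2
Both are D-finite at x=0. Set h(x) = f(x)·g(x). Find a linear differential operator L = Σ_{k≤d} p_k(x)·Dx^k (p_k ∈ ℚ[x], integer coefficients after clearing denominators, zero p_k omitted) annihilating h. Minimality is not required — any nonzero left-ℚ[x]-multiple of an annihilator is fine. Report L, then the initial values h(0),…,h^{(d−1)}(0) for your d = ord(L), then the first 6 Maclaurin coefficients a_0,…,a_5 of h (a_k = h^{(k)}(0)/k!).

f: a_k = -2, -4, -8, -16, -32, -64, …
g: a_k = 0, 2, 0, -8/3, 0, 32/5, …
h₀=f·g: eliminate ⇒ L₀, order ≤ 1·2.
L = 16·x + (4 - 8·x + 32·x^2)·Dx + (-1 + 2·x - 4·x^2 + 8·x^3)·Dx^2  (order 2).
h: a_k = 0, -4, -8, -32/3, -64/3, -832/15, …
ICs: h(0) = 0, h′(0) = -4.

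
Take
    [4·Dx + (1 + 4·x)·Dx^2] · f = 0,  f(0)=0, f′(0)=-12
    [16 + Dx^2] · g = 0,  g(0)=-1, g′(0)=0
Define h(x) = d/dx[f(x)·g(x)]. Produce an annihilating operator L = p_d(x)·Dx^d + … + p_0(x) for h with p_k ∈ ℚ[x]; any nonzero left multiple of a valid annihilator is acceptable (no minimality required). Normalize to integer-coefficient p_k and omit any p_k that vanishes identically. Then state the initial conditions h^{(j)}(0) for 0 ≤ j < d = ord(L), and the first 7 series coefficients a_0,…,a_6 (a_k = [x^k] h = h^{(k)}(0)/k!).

L = (-6400 - 45056·x - 172032·x^2 + 196608·x^3 + 2818048·x^4 + 6291456·x^5 + 4194304·x^6) + (-1536 - 8192·x + 20480·x^2 + 245760·x^3 + 655360·x^4 + 524288·x^5)·Dx + (-448 - 2816·x - 3584·x^2 + 73728·x^3 + 401408·x^4 + 786432·x^5 + 524288·x^6)·Dx^2 + (-96 - 512·x + 1280·x^2 + 15360·x^3 + 40960·x^4 + 32768·x^5)·Dx^3 + (-3 + 448·x^2 + 3840·x^3 + 14080·x^4 + 24576·x^5 + 16384·x^6)·Dx^4  (order 4).
h: a_k = 12, -48, -96, 0, 1152, -4608, 95232/5, …
ICs: h(0) = 12, h′(0) = -48, h′′(0) = -192, h′′′(0) = 0.

f: a_k = 0, -12, 24, -64, 192, -3072/5, 2048, …
g: a_k = -1, 0, 8, 0, -32/3, 0, 256/45, …
L₀ := L_f ⊗_s L_g (sym. prod.), ord ≤ 4.
h=h₀': d/dx-closure on L₀ ⇒ L.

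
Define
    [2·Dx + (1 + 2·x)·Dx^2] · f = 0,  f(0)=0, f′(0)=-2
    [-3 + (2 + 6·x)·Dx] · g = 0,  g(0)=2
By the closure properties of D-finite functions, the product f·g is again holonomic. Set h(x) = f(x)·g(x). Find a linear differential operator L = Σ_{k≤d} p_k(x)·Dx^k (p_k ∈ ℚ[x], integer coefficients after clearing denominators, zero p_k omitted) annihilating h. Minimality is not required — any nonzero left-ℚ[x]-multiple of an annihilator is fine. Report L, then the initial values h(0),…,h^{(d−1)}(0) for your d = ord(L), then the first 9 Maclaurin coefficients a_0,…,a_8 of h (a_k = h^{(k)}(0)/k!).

f: a_k = 0, -2, 2, -8/3, 4, -32/5, 32/3, -128/7, 32, …
g: a_k = 2, 3, -9/4, 27/8, -405/64, 1701/128, -15309/512, 72171/1024, -2814669/16384, …
L₀ := L_f ⊗_s L_g (sym. prod.), ord ≤ 2.
L = (15 + 18·x) + (-4 - 12·x)·Dx + (4 + 32·x + 84·x^2 + 72·x^3)·Dx^2  (order 2).
h: a_k = 0, -4, -2, 31/6, -45/4, 3937/160, -52897/960, 1134179/8960, -5339567/17920, …
ICs: h(0) = 0, h′(0) = -4.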